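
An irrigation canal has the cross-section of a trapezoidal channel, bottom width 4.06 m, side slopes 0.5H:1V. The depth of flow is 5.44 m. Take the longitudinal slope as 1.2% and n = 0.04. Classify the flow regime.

subcritical

With bottom width b = 4.06 m and side slope z = 0.5: A = (b + zy)y = (4.06 + 0.5×5.44)×5.44 = 36.88 m²; P = b + 2y√(1+z²) = 4.06 + 2×5.44×1.118 = 16.22 m.
Hydraulic radius R = A/P = 36.88/16.22 = 2.273 m.
V = (1/n) R^(2/3) √S = (1/0.04) × 2.273^(2/3) × √0.012 = 4.735 m/s. Hydraulic depth D_h = A/T = 36.88/9.5 = 3.882 m.
Froude number Fr = V/√(g·D_h) = 4.735/√(9.81×3.882) = 0.767, which is less than 1, so the flow is subcritical.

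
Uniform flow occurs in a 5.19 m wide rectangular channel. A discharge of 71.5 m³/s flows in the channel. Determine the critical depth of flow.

y_c = 2.68 m

For a rectangular channel, critical depth y_c = (q²/g)^(1/3) where q = Q/b = 71.5/5.19 = 13.78 m²/s.
So y_c = (13.78²/9.81)^(1/3) = 2.68 m.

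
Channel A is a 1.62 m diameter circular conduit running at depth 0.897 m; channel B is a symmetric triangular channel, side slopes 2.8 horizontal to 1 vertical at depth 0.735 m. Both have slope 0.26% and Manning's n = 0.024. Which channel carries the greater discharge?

channel B

Channel A: For a circular section of diameter D = 1.62 m at depth y = 0.897 m, the central angle is θ = 2 arccos(1 − 2y/D) = 3.357 rad. Then A = (D²/8)(θ − sin θ) = 1.171 m² and P = Dθ/2 = 2.719 m. Hydraulic radius R = A/P = 1.171/2.719 = 0.4308 m. Q_A = (1/0.024)·1.171·0.4308^(2/3)·√0.0026 = 1.419 m³/s.
Channel B: For a triangular section with side slope z = 2.8: A = zy² = 2.8×0.735² = 1.513 m²; P = 2y√(1+z²) = 2×0.735×2.973 = 4.371 m. Hydraulic radius R = A/P = 1.513/4.371 = 0.3461 m. Q_B = (1/0.024)·1.513·0.3461^(2/3)·√0.0026 = 1.584 m³/s.
Q_A = 1.419 m³/s vs Q_B = 1.584 m³/s, so channel B carries more.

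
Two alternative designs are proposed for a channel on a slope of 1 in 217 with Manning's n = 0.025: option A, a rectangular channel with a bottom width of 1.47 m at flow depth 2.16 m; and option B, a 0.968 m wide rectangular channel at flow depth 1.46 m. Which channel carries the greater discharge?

channel A

Channel A: Flow area A = b·y = 1.47 × 2.16 = 3.175 m². Wetted perimeter P = b + 2y = 1.47 + 2×2.16 = 5.79 m. Hydraulic radius R = A/P = 3.175/5.79 = 0.5484 m. Q_A = (1/0.025)·3.175·0.5484^(2/3)·√0.004608 = 5.776 m³/s.
Channel B: Flow area A = b·y = 0.968 × 1.46 = 1.413 m². Wetted perimeter P = b + 2y = 0.968 + 2×1.46 = 3.888 m. Hydraulic radius R = A/P = 1.413/3.888 = 0.3635 m. Q_B = (1/0.025)·1.413·0.3635^(2/3)·√0.004608 = 1.955 m³/s.
Q_A = 5.776 m³/s vs Q_B = 1.955 m³/s, so channel A carries more.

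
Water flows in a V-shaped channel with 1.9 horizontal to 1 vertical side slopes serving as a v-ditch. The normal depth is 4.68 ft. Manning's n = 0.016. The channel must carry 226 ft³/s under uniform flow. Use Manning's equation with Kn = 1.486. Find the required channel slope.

S = 0.0013

For a triangular section with side slope z = 1.9: A = zy² = 1.9×4.68² = 41.61 ft²; P = 2y√(1+z²) = 2×4.68×2.147 = 20.1 ft.
Hydraulic radius R = A/P = 41.61/20.1 = 2.071 ft.
From Manning's equation, S = [nQ / (1.486 A R^(2/3))]² = [0.016 × 226 / (1.486 × 41.61 × 2.071^(2/3))]² = 0.0013.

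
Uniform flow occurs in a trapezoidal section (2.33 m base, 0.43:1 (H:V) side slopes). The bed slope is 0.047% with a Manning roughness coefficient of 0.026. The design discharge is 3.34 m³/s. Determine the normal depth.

y_n = 1.54 m

Manning's equation rearranged: A R^(2/3) = nQ / (1·√S) = 0.026 × 3.34 / (√0.00047) = 4.006.
Trying y = 1.72 m: A R^(2/3) = 4.808 — high.
Trying y = 1.05 m: A R^(2/3) = 2.152 — low.
Trying y = 1.54 m: A R^(2/3) = 4.007 — close enough.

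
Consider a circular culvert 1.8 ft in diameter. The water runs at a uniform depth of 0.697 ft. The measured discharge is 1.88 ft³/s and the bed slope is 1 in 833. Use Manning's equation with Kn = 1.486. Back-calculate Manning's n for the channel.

n = 0.013

For a circular section of diameter D = 1.8 ft at depth y = 0.697 ft, the central angle is θ = 2 arccos(1 − 2y/D) = 2.687 rad. Then A = (D²/8)(θ − sin θ) = 0.9101 ft² and P = Dθ/2 = 2.418 ft.
Hydraulic radius R = A/P = 0.9101/2.418 = 0.3764 ft.
Rearranging Manning's equation: n = (1.486/Q) A R^(2/3) S^(1/2) = (1.486/1.88) × 0.9101 × 0.3764^(2/3) × √0.0012 = 0.013.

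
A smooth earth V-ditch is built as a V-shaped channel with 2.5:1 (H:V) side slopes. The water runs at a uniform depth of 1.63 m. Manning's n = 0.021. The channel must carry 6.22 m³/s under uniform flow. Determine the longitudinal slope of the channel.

For a triangular section with side slope z = 2.5: A = zy² = 2.5×1.63² = 6.642 m²; P = 2y√(1+z²) = 2×1.63×2.693 = 8.778 m.
Hydraulic radius R = A/P = 6.642/8.778 = 0.7567 m.
From Manning's equation, S = [nQ / (1 A R^(2/3))]² = [0.021 × 6.22 / (1 × 6.642 × 0.7567^(2/3))]² = 0.000561.

S = 0.000561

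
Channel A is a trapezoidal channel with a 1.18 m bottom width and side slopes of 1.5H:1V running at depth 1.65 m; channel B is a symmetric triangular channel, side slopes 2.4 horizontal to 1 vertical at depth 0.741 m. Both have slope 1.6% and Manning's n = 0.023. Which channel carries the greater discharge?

Channel A: With bottom width b = 1.18 m and side slope z = 1.5: A = (b + zy)y = (1.18 + 1.5×1.65)×1.65 = 6.031 m²; P = b + 2y√(1+z²) = 1.18 + 2×1.65×1.803 = 7.129 m. Hydraulic radius R = A/P = 6.031/7.129 = 0.8459 m. Q_A = (1/0.023)·6.031·0.8459^(2/3)·√0.016 = 29.67 m³/s.
Channel B: For a triangular section with side slope z = 2.4: A = zy² = 2.4×0.741² = 1.318 m²; P = 2y√(1+z²) = 2×0.741×2.6 = 3.853 m. Hydraulic radius R = A/P = 1.318/3.853 = 0.342 m. Q_B = (1/0.023)·1.318·0.342^(2/3)·√0.016 = 3.544 m³/s.
Q_A = 29.67 m³/s vs Q_B = 3.544 m³/s, so channel A carries more.

channel A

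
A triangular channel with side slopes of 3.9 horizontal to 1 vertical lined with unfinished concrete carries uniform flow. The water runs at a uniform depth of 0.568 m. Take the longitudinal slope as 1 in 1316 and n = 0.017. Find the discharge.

Q = 0.863 m³/s

For a triangular section with side slope z = 3.9: A = zy² = 3.9×0.568² = 1.258 m²; P = 2y√(1+z²) = 2×0.568×4.026 = 4.574 m.
Hydraulic radius R = A/P = 1.258/4.574 = 0.2751 m.
Manning's equation: Q = (1/n) A R^(2/3) S^(1/2) = (1/0.017) × 1.258 × 0.2751^(2/3) × 0.0007599^(1/2) = 0.863 m³/s.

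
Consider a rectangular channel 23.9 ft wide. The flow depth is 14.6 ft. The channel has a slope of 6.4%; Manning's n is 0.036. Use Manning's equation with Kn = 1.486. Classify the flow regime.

Flow area A = b·y = 23.9 × 14.6 = 348.9 ft². Wetted perimeter P = b + 2y = 23.9 + 2×14.6 = 53.1 ft.
Hydraulic radius R = A/P = 348.9/53.1 = 6.571 ft.
V = (1.486/n) R^(2/3) √S = (1.486/0.036) × 6.571^(2/3) × √0.064 = 36.64 ft/s. Hydraulic depth D_h = A/T = 348.9/23.9 = 14.6 ft.
Froude number Fr = V/√(g·D_h) = 36.64/√(32.2×14.6) = 1.69, which is greater than 1, so the flow is supercritical.

supercritical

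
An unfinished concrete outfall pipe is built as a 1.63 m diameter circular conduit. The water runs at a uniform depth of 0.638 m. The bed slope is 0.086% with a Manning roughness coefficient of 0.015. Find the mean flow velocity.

For a circular section of diameter D = 1.63 m at depth y = 0.638 m, the central angle is θ = 2 arccos(1 − 2y/D) = 2.704 rad. Then A = (D²/8)(θ − sin θ) = 0.7571 m² and P = Dθ/2 = 2.204 m.
Hydraulic radius R = A/P = 0.7571/2.204 = 0.3436 m.
From Manning's equation, V = (1/n) R^(2/3) S^(1/2) = (1/0.015) × 0.3436^(2/3) × 0.00086^(1/2) = 0.959 m/s.

V = 0.959 m/s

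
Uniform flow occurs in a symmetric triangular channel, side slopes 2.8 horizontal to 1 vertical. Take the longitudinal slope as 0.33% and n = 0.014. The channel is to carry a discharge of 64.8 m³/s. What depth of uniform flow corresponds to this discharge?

Manning's equation rearranged: A R^(2/3) = nQ / (1·√S) = 0.014 × 64.8 / (√0.0033) = 15.79.
At y = 2.88 m: A R^(2/3) = 28.45 — high.
At y = 2.02 m: A R^(2/3) = 11.05 — low.
At y = 2.31 m: A R^(2/3) = 15.8 — close enough.

y_n = 2.31 m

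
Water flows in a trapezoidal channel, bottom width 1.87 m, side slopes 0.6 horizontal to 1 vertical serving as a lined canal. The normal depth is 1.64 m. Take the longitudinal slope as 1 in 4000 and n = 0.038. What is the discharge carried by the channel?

With bottom width b = 1.87 m and side slope z = 0.6: A = (b + zy)y = (1.87 + 0.6×1.64)×1.64 = 4.681 m²; P = b + 2y√(1+z²) = 1.87 + 2×1.64×1.166 = 5.695 m.
Hydraulic radius R = A/P = 4.681/5.695 = 0.8219 m.
Manning's equation: Q = (1/n) A R^(2/3) S^(1/2) = (1/0.038) × 4.681 × 0.8219^(2/3) × 0.00025^(1/2) = 1.71 m³/s.

Q = 1.71 m³/s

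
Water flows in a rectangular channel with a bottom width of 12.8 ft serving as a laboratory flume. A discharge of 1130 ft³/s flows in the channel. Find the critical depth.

y_c = 6.23 ft

For a rectangular channel, critical depth y_c = (q²/g)^(1/3) where q = Q/b = 1130/12.8 = 88.28 ft²/s.
So y_c = (88.28²/32.2)^(1/3) = 6.23 ft.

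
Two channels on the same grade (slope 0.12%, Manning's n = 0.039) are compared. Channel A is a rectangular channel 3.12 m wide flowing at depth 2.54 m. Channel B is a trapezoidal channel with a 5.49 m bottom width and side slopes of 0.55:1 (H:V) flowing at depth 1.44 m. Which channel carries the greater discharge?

channel B

Channel A: Flow area A = b·y = 3.12 × 2.54 = 7.925 m². Wetted perimeter P = b + 2y = 3.12 + 2×2.54 = 8.2 m. Hydraulic radius R = A/P = 7.925/8.2 = 0.9664 m. Q_A = (1/0.039)·7.925·0.9664^(2/3)·√0.0012 = 6.881 m³/s.
Channel B: With bottom width b = 5.49 m and side slope z = 0.55: A = (b + zy)y = (5.49 + 0.55×1.44)×1.44 = 9.046 m²; P = b + 2y√(1+z²) = 5.49 + 2×1.44×1.141 = 8.777 m. Hydraulic radius R = A/P = 9.046/8.777 = 1.031 m. Q_B = (1/0.039)·9.046·1.031^(2/3)·√0.0012 = 8.198 m³/s.
Q_A = 6.881 m³/s vs Q_B = 8.198 m³/s, so channel B carries more.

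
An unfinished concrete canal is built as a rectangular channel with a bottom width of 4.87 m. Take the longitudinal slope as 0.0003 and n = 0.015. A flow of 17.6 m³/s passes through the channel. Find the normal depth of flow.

Manning's equation rearranged: A R^(2/3) = nQ / (1·√S) = 0.015 × 17.6 / (√0.0003) = 15.24.
Try y = 2.99 m: A R^(2/3) = 17.72 — high.
Try y = 1.97 m: A R^(2/3) = 10.15 — low.
Try y = 2.67 m: A R^(2/3) = 15.28 — ≈ 15.24.

y_n = 2.67 m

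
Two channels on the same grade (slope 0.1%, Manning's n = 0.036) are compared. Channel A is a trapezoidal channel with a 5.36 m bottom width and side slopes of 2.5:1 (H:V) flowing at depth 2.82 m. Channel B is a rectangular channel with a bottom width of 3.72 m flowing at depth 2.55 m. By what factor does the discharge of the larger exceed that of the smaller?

5.01

Channel A: With bottom width b = 5.36 m and side slope z = 2.5: A = (b + zy)y = (5.36 + 2.5×2.82)×2.82 = 35 m²; P = b + 2y√(1+z²) = 5.36 + 2×2.82×2.693 = 20.55 m. Hydraulic radius R = A/P = 35/20.55 = 1.703 m. Q_A = (1/0.036)·35·1.703^(2/3)·√0.001 = 43.84 m³/s.
Channel B: Flow area A = b·y = 3.72 × 2.55 = 9.486 m². Wetted perimeter P = b + 2y = 3.72 + 2×2.55 = 8.82 m. Hydraulic radius R = A/P = 9.486/8.82 = 1.076 m. Q_B = (1/0.036)·9.486·1.076^(2/3)·√0.001 = 8.747 m³/s.
The larger discharge is 43.84 m³/s and the smaller is 8.747 m³/s; the ratio is 5.01.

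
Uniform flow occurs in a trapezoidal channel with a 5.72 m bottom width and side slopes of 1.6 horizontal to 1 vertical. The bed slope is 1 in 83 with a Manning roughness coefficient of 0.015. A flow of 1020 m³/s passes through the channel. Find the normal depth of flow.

y_n = 5.06 m

Manning's equation rearranged: A R^(2/3) = nQ / (1·√S) = 0.015 × 1020 / (√0.01205) = 139.4.
Trying y = 6.26 m: A R^(2/3) = 220.9 — too large.
Trying y = 4.48 m: A R^(2/3) = 107.8 — too small.
Trying y = 5.06 m: A R^(2/3) = 139.5 — close enough.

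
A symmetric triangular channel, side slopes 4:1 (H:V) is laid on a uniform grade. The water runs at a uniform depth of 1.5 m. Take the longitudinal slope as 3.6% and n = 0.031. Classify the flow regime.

supercritical

For a triangular section with side slope z = 4: A = zy² = 4×1.5² = 9 m²; P = 2y√(1+z²) = 2×1.5×4.123 = 12.37 m.
Hydraulic radius R = A/P = 9/12.37 = 0.7276 m.
V = (1/n) R^(2/3) √S = (1/0.031) × 0.7276^(2/3) × √0.036 = 4.951 m/s. Hydraulic depth D_h = A/T = 9/12 = 0.75 m.
Froude number Fr = V/√(g·D_h) = 4.951/√(9.81×0.75) = 1.83, which is greater than 1, so the flow is supercritical.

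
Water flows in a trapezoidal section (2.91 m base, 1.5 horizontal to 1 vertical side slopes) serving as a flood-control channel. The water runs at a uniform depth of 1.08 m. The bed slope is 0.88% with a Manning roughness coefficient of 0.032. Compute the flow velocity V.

With bottom width b = 2.91 m and side slope z = 1.5: A = (b + zy)y = (2.91 + 1.5×1.08)×1.08 = 4.892 m²; P = b + 2y√(1+z²) = 2.91 + 2×1.08×1.803 = 6.804 m.
Hydraulic radius R = A/P = 4.892/6.804 = 0.719 m.
From Manning's equation, V = (1/n) R^(2/3) S^(1/2) = (1/0.032) × 0.719^(2/3) × 0.0088^(1/2) = 2.35 m/s.

V = 2.35 m/s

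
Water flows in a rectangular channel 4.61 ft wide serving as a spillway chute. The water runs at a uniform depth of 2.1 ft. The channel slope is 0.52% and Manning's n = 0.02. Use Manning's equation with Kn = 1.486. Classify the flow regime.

Flow area A = b·y = 4.61 × 2.1 = 9.681 ft². Wetted perimeter P = b + 2y = 4.61 + 2×2.1 = 8.81 ft.
Hydraulic radius R = A/P = 9.681/8.81 = 1.099 ft.
V = (1.486/n) R^(2/3) √S = (1.486/0.02) × 1.099^(2/3) × √0.0052 = 5.705 ft/s. Hydraulic depth D_h = A/T = 9.681/4.61 = 2.1 ft.
Froude number Fr = V/√(g·D_h) = 5.705/√(32.2×2.1) = 0.694, which is less than 1, so the flow is subcritical.

subcritical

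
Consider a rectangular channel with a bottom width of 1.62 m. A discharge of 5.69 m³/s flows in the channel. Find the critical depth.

For a rectangular channel, critical depth y_c = (q²/g)^(1/3) where q = Q/b = 5.69/1.62 = 3.512 m²/s.
So y_c = (3.512²/9.81)^(1/3) = 1.08 m.

y_c = 1.08 m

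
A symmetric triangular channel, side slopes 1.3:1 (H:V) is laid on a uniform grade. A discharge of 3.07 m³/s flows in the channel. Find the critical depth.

At critical depth, Q² T / (g A³) = 1, i.e. A³/T = Q²/g = 3.07²/9.81 = 0.9607.
At y = 0.878 m: A³/T = 0.4409 — low.
At y = 1.03 m: A³/T = 0.9796 — close enough.

y_c = 1.03 m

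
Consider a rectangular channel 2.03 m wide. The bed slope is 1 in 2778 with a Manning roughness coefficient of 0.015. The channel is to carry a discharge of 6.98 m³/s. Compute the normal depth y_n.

y_n = 3.23 m

Manning's equation rearranged: A R^(2/3) = nQ / (1·√S) = 0.015 × 6.98 / (√0.00036) = 5.518.
Trying y = 2.35 m: A R^(2/3) = 3.793 — short.
Trying y = 3.67 m: A R^(2/3) = 6.394 — over.
Trying y = 3.23 m: A R^(2/3) = 5.519 — matches.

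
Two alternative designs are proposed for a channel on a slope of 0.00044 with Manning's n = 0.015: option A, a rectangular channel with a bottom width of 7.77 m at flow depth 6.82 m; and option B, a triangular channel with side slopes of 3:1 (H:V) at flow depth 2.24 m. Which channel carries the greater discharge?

channel A

Channel A: Flow area A = b·y = 7.77 × 6.82 = 52.99 m². Wetted perimeter P = b + 2y = 7.77 + 2×6.82 = 21.41 m. Hydraulic radius R = A/P = 52.99/21.41 = 2.475 m. Q_A = (1/0.015)·52.99·2.475^(2/3)·√0.00044 = 135.6 m³/s.
Channel B: For a triangular section with side slope z = 3: A = zy² = 3×2.24² = 15.05 m²; P = 2y√(1+z²) = 2×2.24×3.162 = 14.17 m. Hydraulic radius R = A/P = 15.05/14.17 = 1.063 m. Q_B = (1/0.015)·15.05·1.063^(2/3)·√0.00044 = 21.92 m³/s.
Q_A = 135.6 m³/s vs Q_B = 21.92 m³/s, so channel A carries more.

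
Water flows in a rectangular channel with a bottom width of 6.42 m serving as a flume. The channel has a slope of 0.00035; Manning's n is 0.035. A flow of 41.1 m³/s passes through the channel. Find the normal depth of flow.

y_n = 7.07 m

Manning's equation rearranged: A R^(2/3) = nQ / (1·√S) = 0.035 × 41.1 / (√0.00035) = 76.89.
Try y = 5.9 m: A R^(2/3) = 61.7 — too small.
Try y = 7.93 m: A R^(2/3) = 88.32 — too large.
Try y = 7.07 m: A R^(2/3) = 76.96 — close enough.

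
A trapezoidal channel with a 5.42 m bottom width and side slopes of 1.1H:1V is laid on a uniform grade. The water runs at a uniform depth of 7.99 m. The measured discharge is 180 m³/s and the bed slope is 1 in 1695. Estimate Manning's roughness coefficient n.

n = 0.0379

With bottom width b = 5.42 m and side slope z = 1.1: A = (b + zy)y = (5.42 + 1.1×7.99)×7.99 = 113.5 m²; P = b + 2y√(1+z²) = 5.42 + 2×7.99×1.487 = 29.18 m.
Hydraulic radius R = A/P = 113.5/29.18 = 3.891 m.
Rearranging Manning's equation: n = (1/Q) A R^(2/3) S^(1/2) = (1/180) × 113.5 × 3.891^(2/3) × √0.00059 = 0.0379.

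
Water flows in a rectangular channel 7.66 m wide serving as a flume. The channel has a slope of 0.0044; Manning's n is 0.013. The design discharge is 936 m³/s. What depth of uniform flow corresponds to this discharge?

y_n = 11.8 m

Manning's equation rearranged: A R^(2/3) = nQ / (1·√S) = 0.013 × 936 / (√0.0044) = 183.4.
Trying y = 9.18 m: A R^(2/3) = 136.4 — short.
Trying y = 13.6 m: A R^(2/3) = 216.1 — over.
Trying y = 11.8 m: A R^(2/3) = 183.5 — close enough.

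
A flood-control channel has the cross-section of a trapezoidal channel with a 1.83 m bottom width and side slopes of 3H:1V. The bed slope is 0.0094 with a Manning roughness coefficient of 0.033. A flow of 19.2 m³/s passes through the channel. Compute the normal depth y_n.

y_n = 1.34 m

Manning's equation rearranged: A R^(2/3) = nQ / (1·√S) = 0.033 × 19.2 / (√0.0094) = 6.535.
Trying y = 1.49 m: A R^(2/3) = 8.318 — over.
Trying y = 1.03 m: A R^(2/3) = 3.634 — short.
Trying y = 1.34 m: A R^(2/3) = 6.532 — close enough.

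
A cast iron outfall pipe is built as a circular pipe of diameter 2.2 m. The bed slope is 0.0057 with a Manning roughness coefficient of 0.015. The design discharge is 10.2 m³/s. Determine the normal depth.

y_n = 1.48 m

Manning's equation rearranged: A R^(2/3) = nQ / (1·√S) = 0.015 × 10.2 / (√0.0057) = 2.027.
At y = 1.28 m: A R^(2/3) = 1.635 — low.
At y = 1.67 m: A R^(2/3) = 2.359 — high.
At y = 1.48 m: A R^(2/3) = 2.025 — ≈ 2.027.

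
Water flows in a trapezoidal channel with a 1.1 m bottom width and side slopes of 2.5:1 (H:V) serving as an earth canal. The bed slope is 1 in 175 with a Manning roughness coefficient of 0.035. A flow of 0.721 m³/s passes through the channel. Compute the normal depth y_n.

y_n = 0.396 m

Manning's equation rearranged: A R^(2/3) = nQ / (1·√S) = 0.035 × 0.721 / (√0.005714) = 0.3338.
Trying y = 0.324 m: A R^(2/3) = 0.2238 — short.
Trying y = 0.396 m: A R^(2/3) = 0.3337 — ≈ 0.3338.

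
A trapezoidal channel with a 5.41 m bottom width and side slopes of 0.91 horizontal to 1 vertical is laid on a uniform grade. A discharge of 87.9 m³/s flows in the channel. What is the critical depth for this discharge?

y_c = 2.57 m

At critical depth, Q² T / (g A³) = 1, i.e. A³/T = Q²/g = 87.9²/9.81 = 787.6.
At y = 3.17 m: A³/T = 1626 — over.
At y = 2.57 m: A³/T = 782.9 — close enough.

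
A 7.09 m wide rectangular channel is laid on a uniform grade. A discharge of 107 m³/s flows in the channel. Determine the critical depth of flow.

y_c = 2.85 m

For a rectangular channel, critical depth y_c = (q²/g)^(1/3) where q = Q/b = 107/7.09 = 15.09 m²/s.
So y_c = (15.09²/9.81)^(1/3) = 2.85 m.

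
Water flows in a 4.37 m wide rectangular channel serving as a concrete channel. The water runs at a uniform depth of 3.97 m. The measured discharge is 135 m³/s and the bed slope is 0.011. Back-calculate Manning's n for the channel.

Flow area A = b·y = 4.37 × 3.97 = 17.35 m². Wetted perimeter P = b + 2y = 4.37 + 2×3.97 = 12.31 m.
Hydraulic radius R = A/P = 17.35/12.31 = 1.409 m.
Rearranging Manning's equation: n = (1/Q) A R^(2/3) S^(1/2) = (1/135) × 17.35 × 1.409^(2/3) × √0.011 = 0.0169.

n = 0.0169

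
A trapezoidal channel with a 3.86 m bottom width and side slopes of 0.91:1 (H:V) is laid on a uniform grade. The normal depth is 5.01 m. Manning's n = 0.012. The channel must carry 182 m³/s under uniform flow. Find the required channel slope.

With bottom width b = 3.86 m and side slope z = 0.91: A = (b + zy)y = (3.86 + 0.91×5.01)×5.01 = 42.18 m²; P = b + 2y√(1+z²) = 3.86 + 2×5.01×1.352 = 17.41 m.
Hydraulic radius R = A/P = 42.18/17.41 = 2.423 m.
From Manning's equation, S = [nQ / (1 A R^(2/3))]² = [0.012 × 182 / (1 × 42.18 × 2.423^(2/3))]² = 0.000824.

S = 0.000824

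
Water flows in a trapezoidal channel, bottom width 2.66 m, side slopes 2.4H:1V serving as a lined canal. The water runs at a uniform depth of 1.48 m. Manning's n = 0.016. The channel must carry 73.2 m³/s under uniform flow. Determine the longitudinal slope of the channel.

With bottom width b = 2.66 m and side slope z = 2.4: A = (b + zy)y = (2.66 + 2.4×1.48)×1.48 = 9.194 m²; P = b + 2y√(1+z²) = 2.66 + 2×1.48×2.6 = 10.36 m.
Hydraulic radius R = A/P = 9.194/10.36 = 0.8878 m.
From Manning's equation, S = [nQ / (1 A R^(2/3))]² = [0.016 × 73.2 / (1 × 9.194 × 0.8878^(2/3))]² = 0.019.

S = 0.019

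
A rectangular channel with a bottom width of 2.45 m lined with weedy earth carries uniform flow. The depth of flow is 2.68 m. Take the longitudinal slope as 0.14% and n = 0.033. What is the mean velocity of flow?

V = 1.01 m/s

Flow area A = b·y = 2.45 × 2.68 = 6.566 m². Wetted perimeter P = b + 2y = 2.45 + 2×2.68 = 7.81 m.
Hydraulic radius R = A/P = 6.566/7.81 = 0.8407 m.
From Manning's equation, V = (1/n) R^(2/3) S^(1/2) = (1/0.033) × 0.8407^(2/3) × 0.0014^(1/2) = 1.01 m/s.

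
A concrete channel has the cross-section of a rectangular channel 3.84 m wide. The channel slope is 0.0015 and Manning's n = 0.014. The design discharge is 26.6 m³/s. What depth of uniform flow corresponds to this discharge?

y_n = 2.4 m

Manning's equation rearranged: A R^(2/3) = nQ / (1·√S) = 0.014 × 26.6 / (√0.0015) = 9.615.
Try y = 2.07 m: A R^(2/3) = 7.928 — short.
Try y = 2.72 m: A R^(2/3) = 11.3 — over.
Try y = 2.4 m: A R^(2/3) = 9.621 — ≈ 9.615.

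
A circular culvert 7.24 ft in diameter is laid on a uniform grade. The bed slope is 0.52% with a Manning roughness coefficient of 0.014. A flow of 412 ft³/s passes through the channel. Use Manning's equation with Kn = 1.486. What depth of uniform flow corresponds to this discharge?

y_n = 5.27 ft

Manning's equation rearranged: A R^(2/3) = nQ / (1.486·√S) = 0.014 × 412 / (1.486 × √0.0052) = 53.83.
Trying y = 6.46 ft: A R^(2/3) = 64.92 — too large.
Trying y = 3.7 ft: A R^(2/3) = 31.72 — too small.
Trying y = 5.27 ft: A R^(2/3) = 53.8 — ≈ 53.83.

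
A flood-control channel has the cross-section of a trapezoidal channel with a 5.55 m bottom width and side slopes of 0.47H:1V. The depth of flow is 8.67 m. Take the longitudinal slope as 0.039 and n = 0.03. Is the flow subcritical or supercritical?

supercritical

With bottom width b = 5.55 m and side slope z = 0.47: A = (b + zy)y = (5.55 + 0.47×8.67)×8.67 = 83.45 m²; P = b + 2y√(1+z²) = 5.55 + 2×8.67×1.105 = 24.71 m.
Hydraulic radius R = A/P = 83.45/24.71 = 3.377 m.
V = (1/n) R^(2/3) √S = (1/0.03) × 3.377^(2/3) × √0.039 = 14.82 m/s. Hydraulic depth D_h = A/T = 83.45/13.7 = 6.091 m.
Froude number Fr = V/√(g·D_h) = 14.82/√(9.81×6.091) = 1.92, which is greater than 1, so the flow is supercritical.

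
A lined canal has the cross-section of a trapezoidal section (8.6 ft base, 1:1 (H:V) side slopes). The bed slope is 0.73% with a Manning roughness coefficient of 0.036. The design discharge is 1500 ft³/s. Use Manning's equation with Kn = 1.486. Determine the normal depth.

y_n = 8.84 ft

Manning's equation rearranged: A R^(2/3) = nQ / (1.486·√S) = 0.036 × 1500 / (1.486 × √0.0073) = 425.3.
At y = 6.67 ft: A R^(2/3) = 244 — short.
At y = 9.73 ft: A R^(2/3) = 517.2 — over.
At y = 8.84 ft: A R^(2/3) = 425.7 — matches.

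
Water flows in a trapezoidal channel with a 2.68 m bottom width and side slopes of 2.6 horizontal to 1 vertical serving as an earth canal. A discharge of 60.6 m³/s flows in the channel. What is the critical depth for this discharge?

At critical depth, Q² T / (g A³) = 1, i.e. A³/T = Q²/g = 60.6²/9.81 = 374.3.
Try y = 1.54 m: A³/T = 102 — low.
Try y = 2.11 m: A³/T = 374.7 — ≈ 374.3.

y_c = 2.11 m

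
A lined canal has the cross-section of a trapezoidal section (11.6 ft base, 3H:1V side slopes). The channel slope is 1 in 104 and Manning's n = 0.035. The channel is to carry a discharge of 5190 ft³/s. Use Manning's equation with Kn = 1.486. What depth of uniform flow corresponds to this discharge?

y_n = 9.8 ft

Manning's equation rearranged: A R^(2/3) = nQ / (1.486·√S) = 0.035 × 5190 / (1.486 × √0.009615) = 1247.
Try y = 8.32 ft: A R^(2/3) = 857.9 — short.
Try y = 12.2 ft: A R^(2/3) = 2074 — over.
Try y = 9.8 ft: A R^(2/3) = 1246 — ≈ 1247.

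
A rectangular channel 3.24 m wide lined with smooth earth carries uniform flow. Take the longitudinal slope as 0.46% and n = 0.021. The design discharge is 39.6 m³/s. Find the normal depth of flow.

Manning's equation rearranged: A R^(2/3) = nQ / (1·√S) = 0.021 × 39.6 / (√0.0046) = 12.26.
Trying y = 3.1 m: A R^(2/3) = 10.47 — too small.
Trying y = 4.18 m: A R^(2/3) = 15.02 — too large.
Trying y = 3.53 m: A R^(2/3) = 12.26 — ≈ 12.26.

y_n = 3.53 m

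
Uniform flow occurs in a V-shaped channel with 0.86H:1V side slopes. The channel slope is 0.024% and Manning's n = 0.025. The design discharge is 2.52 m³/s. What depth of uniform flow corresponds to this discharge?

y_n = 2.37 m

Manning's equation rearranged: A R^(2/3) = nQ / (1·√S) = 0.025 × 2.52 / (√0.00024) = 4.067.
Trying y = 1.95 m: A R^(2/3) = 2.418 — low.
Trying y = 2.88 m: A R^(2/3) = 6.84 — high.
Trying y = 2.37 m: A R^(2/3) = 4.067 — ≈ 4.067.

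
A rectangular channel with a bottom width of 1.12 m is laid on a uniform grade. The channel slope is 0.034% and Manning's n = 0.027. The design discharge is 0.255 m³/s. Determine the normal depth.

Manning's equation rearranged: A R^(2/3) = nQ / (1·√S) = 0.027 × 0.255 / (√0.00034) = 0.3734.
Trying y = 0.792 m: A R^(2/3) = 0.4219 — high.
Trying y = 0.601 m: A R^(2/3) = 0.2948 — low.
Trying y = 0.72 m: A R^(2/3) = 0.3733 — matches.

y_n = 0.72 m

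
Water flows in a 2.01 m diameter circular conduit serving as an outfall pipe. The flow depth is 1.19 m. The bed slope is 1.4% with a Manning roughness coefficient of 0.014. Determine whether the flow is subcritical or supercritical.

For a circular section of diameter D = 2.01 m at depth y = 1.19 m, the central angle is θ = 2 arccos(1 − 2y/D) = 3.512 rad. Then A = (D²/8)(θ − sin θ) = 1.956 m² and P = Dθ/2 = 3.529 m.
Hydraulic radius R = A/P = 1.956/3.529 = 0.5543 m.
V = (1/n) R^(2/3) √S = (1/0.014) × 0.5543^(2/3) × √0.014 = 5.703 m/s. Hydraulic depth D_h = A/T = 1.956/1.976 = 0.9902 m.
Froude number Fr = V/√(g·D_h) = 5.703/√(9.81×0.9902) = 1.83, which is greater than 1, so the flow is supercritical.

supercritical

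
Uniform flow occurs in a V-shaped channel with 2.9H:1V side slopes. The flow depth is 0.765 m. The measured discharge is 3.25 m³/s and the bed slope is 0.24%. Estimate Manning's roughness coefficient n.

n = 0.013

For a triangular section with side slope z = 2.9: A = zy² = 2.9×0.765² = 1.697 m²; P = 2y√(1+z²) = 2×0.765×3.068 = 4.693 m.
Hydraulic radius R = A/P = 1.697/4.693 = 0.3616 m.
Rearranging Manning's equation: n = (1/Q) A R^(2/3) S^(1/2) = (1/3.25) × 1.697 × 0.3616^(2/3) × √0.0024 = 0.013.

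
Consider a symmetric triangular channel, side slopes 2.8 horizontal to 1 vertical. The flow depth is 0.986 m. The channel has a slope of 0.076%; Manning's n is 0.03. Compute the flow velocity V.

For a triangular section with side slope z = 2.8: A = zy² = 2.8×0.986² = 2.722 m²; P = 2y√(1+z²) = 2×0.986×2.973 = 5.863 m.
Hydraulic radius R = A/P = 2.722/5.863 = 0.4643 m.
From Manning's equation, V = (1/n) R^(2/3) S^(1/2) = (1/0.03) × 0.4643^(2/3) × 0.00076^(1/2) = 0.551 m/s.

V = 0.551 m/s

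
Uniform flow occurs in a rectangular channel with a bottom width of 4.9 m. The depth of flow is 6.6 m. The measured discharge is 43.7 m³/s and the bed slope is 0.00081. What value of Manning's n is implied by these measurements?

n = 0.031

Flow area A = b·y = 4.9 × 6.6 = 32.34 m². Wetted perimeter P = b + 2y = 4.9 + 2×6.6 = 18.1 m.
Hydraulic radius R = A/P = 32.34/18.1 = 1.787 m.
Rearranging Manning's equation: n = (1/Q) A R^(2/3) S^(1/2) = (1/43.7) × 32.34 × 1.787^(2/3) × √0.00081 = 0.031.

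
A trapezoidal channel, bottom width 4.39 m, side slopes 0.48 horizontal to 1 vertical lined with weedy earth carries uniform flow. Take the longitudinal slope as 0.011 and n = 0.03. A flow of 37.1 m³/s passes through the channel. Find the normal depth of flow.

Manning's equation rearranged: A R^(2/3) = nQ / (1·√S) = 0.03 × 37.1 / (√0.011) = 10.61.
Try y = 1.41 m: A R^(2/3) = 6.905 — short.
Try y = 2.32 m: A R^(2/3) = 15.51 — over.
Try y = 1.84 m: A R^(2/3) = 10.62 — close enough.

y_n = 1.84 m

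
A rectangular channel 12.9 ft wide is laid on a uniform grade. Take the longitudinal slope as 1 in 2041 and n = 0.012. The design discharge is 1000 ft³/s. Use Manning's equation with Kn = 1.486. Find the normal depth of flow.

y_n = 11.1 ft

Manning's equation rearranged: A R^(2/3) = nQ / (1.486·√S) = 0.012 × 1000 / (1.486 × √0.00049) = 364.8.
Trying y = 12.5 ft: A R^(2/3) = 423.4 — too large.
Trying y = 8.76 ft: A R^(2/3) = 271.1 — too small.
Trying y = 11.1 ft: A R^(2/3) = 365.6 — ≈ 364.8.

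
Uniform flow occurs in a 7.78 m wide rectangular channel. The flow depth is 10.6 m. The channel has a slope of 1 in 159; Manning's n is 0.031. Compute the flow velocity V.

V = 5.14 m/s

Flow area A = b·y = 7.78 × 10.6 = 82.47 m². Wetted perimeter P = b + 2y = 7.78 + 2×10.6 = 28.98 m.
Hydraulic radius R = A/P = 82.47/28.98 = 2.846 m.
From Manning's equation, V = (1/n) R^(2/3) S^(1/2) = (1/0.031) × 2.846^(2/3) × 0.006289^(1/2) = 5.14 m/s.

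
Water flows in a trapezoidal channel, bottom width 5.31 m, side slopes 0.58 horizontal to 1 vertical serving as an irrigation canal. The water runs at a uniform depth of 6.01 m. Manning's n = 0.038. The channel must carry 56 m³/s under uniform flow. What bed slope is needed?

S = 0.00042

With bottom width b = 5.31 m and side slope z = 0.58: A = (b + zy)y = (5.31 + 0.58×6.01)×6.01 = 52.86 m²; P = b + 2y√(1+z²) = 5.31 + 2×6.01×1.156 = 19.21 m.
Hydraulic radius R = A/P = 52.86/19.21 = 2.752 m.
From Manning's equation, S = [nQ / (1 A R^(2/3))]² = [0.038 × 56 / (1 × 52.86 × 2.752^(2/3))]² = 0.00042.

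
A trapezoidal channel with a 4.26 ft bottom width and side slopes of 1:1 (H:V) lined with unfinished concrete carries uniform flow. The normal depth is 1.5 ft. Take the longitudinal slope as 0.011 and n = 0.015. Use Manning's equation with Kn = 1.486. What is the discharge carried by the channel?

With bottom width b = 4.26 ft and side slope z = 1: A = (b + zy)y = (4.26 + 1×1.5)×1.5 = 8.64 ft²; P = b + 2y√(1+z²) = 4.26 + 2×1.5×1.414 = 8.503 ft.
Hydraulic radius R = A/P = 8.64/8.503 = 1.016 ft.
Manning's equation: Q = (1.486/n) A R^(2/3) S^(1/2) = (1.486/0.015) × 8.64 × 1.016^(2/3) × 0.011^(1/2) = 90.7 ft³/s.

Q = 90.7 ft³/s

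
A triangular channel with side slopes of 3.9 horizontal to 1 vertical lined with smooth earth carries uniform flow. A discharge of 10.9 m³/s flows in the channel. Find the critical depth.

y_c = 1.1 m

At critical depth, Q² T / (g A³) = 1, i.e. A³/T = Q²/g = 10.9²/9.81 = 12.11.
At y = 0.784 m: A³/T = 2.253 — too small.
At y = 1.1 m: A³/T = 12.25 — ≈ 12.11.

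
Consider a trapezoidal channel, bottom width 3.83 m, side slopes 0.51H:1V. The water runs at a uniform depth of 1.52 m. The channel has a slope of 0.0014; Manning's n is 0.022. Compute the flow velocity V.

With bottom width b = 3.83 m and side slope z = 0.51: A = (b + zy)y = (3.83 + 0.51×1.52)×1.52 = 7 m²; P = b + 2y√(1+z²) = 3.83 + 2×1.52×1.123 = 7.243 m.
Hydraulic radius R = A/P = 7/7.243 = 0.9665 m.
From Manning's equation, V = (1/n) R^(2/3) S^(1/2) = (1/0.022) × 0.9665^(2/3) × 0.0014^(1/2) = 1.66 m/s.

V = 1.66 m/s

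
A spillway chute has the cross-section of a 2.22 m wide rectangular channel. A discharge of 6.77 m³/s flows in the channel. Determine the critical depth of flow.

For a rectangular channel, critical depth y_c = (q²/g)^(1/3) where q = Q/b = 6.77/2.22 = 3.05 m²/s.
So y_c = (3.05²/9.81)^(1/3) = 0.982 m.

y_c = 0.982 m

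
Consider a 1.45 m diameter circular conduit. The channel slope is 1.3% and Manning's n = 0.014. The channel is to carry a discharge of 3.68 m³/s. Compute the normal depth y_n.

y_n = 0.757 m

Manning's equation rearranged: A R^(2/3) = nQ / (1·√S) = 0.014 × 3.68 / (√0.013) = 0.4519.
Trying y = 0.944 m: A R^(2/3) = 0.6365 — too large.
Trying y = 0.757 m: A R^(2/3) = 0.4514 — matches.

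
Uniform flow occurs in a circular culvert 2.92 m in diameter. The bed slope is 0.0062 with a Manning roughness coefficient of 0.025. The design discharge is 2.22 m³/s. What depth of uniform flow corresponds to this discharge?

y_n = 0.711 m

Manning's equation rearranged: A R^(2/3) = nQ / (1·√S) = 0.025 × 2.22 / (√0.0062) = 0.7049.
Trying y = 0.491 m: A R^(2/3) = 0.3338 — low.
Trying y = 0.864 m: A R^(2/3) = 1.035 — high.
Trying y = 0.711 m: A R^(2/3) = 0.7058 — close enough.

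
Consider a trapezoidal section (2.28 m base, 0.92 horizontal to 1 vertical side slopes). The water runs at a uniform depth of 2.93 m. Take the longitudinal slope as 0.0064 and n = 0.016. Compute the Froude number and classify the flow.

supercritical

With bottom width b = 2.28 m and side slope z = 0.92: A = (b + zy)y = (2.28 + 0.92×2.93)×2.93 = 14.58 m²; P = b + 2y√(1+z²) = 2.28 + 2×2.93×1.359 = 10.24 m.
Hydraulic radius R = A/P = 14.58/10.24 = 1.423 m.
V = (1/n) R^(2/3) √S = (1/0.016) × 1.423^(2/3) × √0.0064 = 6.327 m/s. Hydraulic depth D_h = A/T = 14.58/7.671 = 1.9 m.
Froude number Fr = V/√(g·D_h) = 6.327/√(9.81×1.9) = 1.47, which is greater than 1, so the flow is supercritical.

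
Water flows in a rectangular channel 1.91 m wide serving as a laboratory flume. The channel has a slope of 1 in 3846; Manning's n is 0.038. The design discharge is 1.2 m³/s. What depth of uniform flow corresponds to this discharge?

Manning's equation rearranged: A R^(2/3) = nQ / (1·√S) = 0.038 × 1.2 / (√0.00026) = 2.828.
Trying y = 2.37 m: A R^(2/3) = 3.503 — too large.
Trying y = 1.98 m: A R^(2/3) = 2.821 — matches.

y_n = 1.98 m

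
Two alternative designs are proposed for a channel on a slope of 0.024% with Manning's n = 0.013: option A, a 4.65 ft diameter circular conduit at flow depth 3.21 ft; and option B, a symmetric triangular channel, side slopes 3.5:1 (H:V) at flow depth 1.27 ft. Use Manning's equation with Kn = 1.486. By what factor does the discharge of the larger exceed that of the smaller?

Channel A: For a circular section of diameter D = 4.65 ft at depth y = 3.21 ft, the central angle is θ = 2 arccos(1 − 2y/D) = 3.923 rad. Then A = (D²/8)(θ − sin θ) = 12.5 ft² and P = Dθ/2 = 9.12 ft. Hydraulic radius R = A/P = 12.5/9.12 = 1.371 ft. Q_A = (1.486/0.013)·12.5·1.371^(2/3)·√0.00024 = 27.33 ft³/s.
Channel B: For a triangular section with side slope z = 3.5: A = zy² = 3.5×1.27² = 5.645 ft²; P = 2y√(1+z²) = 2×1.27×3.64 = 9.246 ft. Hydraulic radius R = A/P = 5.645/9.246 = 0.6106 ft. Q_B = (1.486/0.013)·5.645·0.6106^(2/3)·√0.00024 = 7.195 ft³/s.
The larger discharge is 27.33 ft³/s and the smaller is 7.195 ft³/s; the ratio is 3.8.

3.8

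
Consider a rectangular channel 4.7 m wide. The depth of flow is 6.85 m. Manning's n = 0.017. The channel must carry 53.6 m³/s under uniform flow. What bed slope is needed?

S = 0.00038

Flow area A = b·y = 4.7 × 6.85 = 32.2 m². Wetted perimeter P = b + 2y = 4.7 + 2×6.85 = 18.4 m.
Hydraulic radius R = A/P = 32.2/18.4 = 1.75 m.
From Manning's equation, S = [nQ / (1 A R^(2/3))]² = [0.017 × 53.6 / (1 × 32.2 × 1.75^(2/3))]² = 0.00038.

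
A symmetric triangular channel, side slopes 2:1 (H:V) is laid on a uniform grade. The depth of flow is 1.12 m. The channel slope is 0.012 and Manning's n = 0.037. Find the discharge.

For a triangular section with side slope z = 2: A = zy² = 2×1.12² = 2.509 m²; P = 2y√(1+z²) = 2×1.12×2.236 = 5.009 m.
Hydraulic radius R = A/P = 2.509/5.009 = 0.5009 m.
Manning's equation: Q = (1/n) A R^(2/3) S^(1/2) = (1/0.037) × 2.509 × 0.5009^(2/3) × 0.012^(1/2) = 4.68 m³/s.

Q = 4.68 m³/s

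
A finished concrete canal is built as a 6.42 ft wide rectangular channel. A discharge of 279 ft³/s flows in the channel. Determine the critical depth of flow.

For a rectangular channel, critical depth y_c = (q²/g)^(1/3) where q = Q/b = 279/6.42 = 43.46 ft²/s.
So y_c = (43.46²/32.2)^(1/3) = 3.89 ft.

y_c = 3.89 ft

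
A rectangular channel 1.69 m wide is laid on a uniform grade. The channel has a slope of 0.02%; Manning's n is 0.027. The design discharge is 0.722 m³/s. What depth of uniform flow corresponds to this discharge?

y_n = 1.28 m

Manning's equation rearranged: A R^(2/3) = nQ / (1·√S) = 0.027 × 0.722 / (√0.0002) = 1.378.
Trying y = 1.11 m: A R^(2/3) = 1.15 — too small.
Trying y = 1.28 m: A R^(2/3) = 1.379 — ≈ 1.378.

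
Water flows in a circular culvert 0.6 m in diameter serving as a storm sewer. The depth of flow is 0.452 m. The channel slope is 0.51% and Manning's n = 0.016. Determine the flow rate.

For a circular section of diameter D = 0.6 m at depth y = 0.452 m, the central angle is θ = 2 arccos(1 − 2y/D) = 4.204 rad. Then A = (D²/8)(θ − sin θ) = 0.2285 m² and P = Dθ/2 = 1.261 m.
Hydraulic radius R = A/P = 0.2285/1.261 = 0.1812 m.
Manning's equation: Q = (1/n) A R^(2/3) S^(1/2) = (1/0.016) × 0.2285 × 0.1812^(2/3) × 0.0051^(1/2) = 0.327 m³/s.

Q = 0.327 m³/s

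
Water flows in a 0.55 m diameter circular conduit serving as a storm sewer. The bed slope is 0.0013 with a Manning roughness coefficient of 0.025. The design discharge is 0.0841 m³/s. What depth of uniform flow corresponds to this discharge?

Manning's equation rearranged: A R^(2/3) = nQ / (1·√S) = 0.025 × 0.0841 / (√0.0013) = 0.05831.
Try y = 0.364 m: A R^(2/3) = 0.04911 — too small.
Try y = 0.479 m: A R^(2/3) = 0.06631 — too large.
Try y = 0.416 m: A R^(2/3) = 0.05828 — close enough.

y_n = 0.416 m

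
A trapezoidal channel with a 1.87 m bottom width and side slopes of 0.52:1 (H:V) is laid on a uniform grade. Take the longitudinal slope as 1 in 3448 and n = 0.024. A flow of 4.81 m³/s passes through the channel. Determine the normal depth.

Manning's equation rearranged: A R^(2/3) = nQ / (1·√S) = 0.024 × 4.81 / (√0.00029) = 6.779.
Trying y = 1.94 m: A R^(2/3) = 5.185 — short.
Trying y = 2.77 m: A R^(2/3) = 9.949 — over.
Trying y = 2.25 m: A R^(2/3) = 6.773 — close enough.

y_n = 2.25 m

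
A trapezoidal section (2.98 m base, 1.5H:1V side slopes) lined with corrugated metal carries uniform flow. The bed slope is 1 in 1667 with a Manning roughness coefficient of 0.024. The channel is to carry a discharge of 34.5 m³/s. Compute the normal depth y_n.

y_n = 3.12 m

Manning's equation rearranged: A R^(2/3) = nQ / (1·√S) = 0.024 × 34.5 / (√0.0005999) = 33.81.
At y = 2.48 m: A R^(2/3) = 20.73 — short.
At y = 3.86 m: A R^(2/3) = 53.8 — over.
At y = 3.12 m: A R^(2/3) = 33.77 — close enough.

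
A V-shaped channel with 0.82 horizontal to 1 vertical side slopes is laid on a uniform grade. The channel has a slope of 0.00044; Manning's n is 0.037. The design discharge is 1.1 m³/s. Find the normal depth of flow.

Manning's equation rearranged: A R^(2/3) = nQ / (1·√S) = 0.037 × 1.1 / (√0.00044) = 1.94.
Trying y = 1.36 m: A R^(2/3) = 0.8656 — too small.
Trying y = 2.35 m: A R^(2/3) = 3.722 — too large.
Trying y = 1.84 m: A R^(2/3) = 1.938 — ≈ 1.94.

y_n = 1.84 m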